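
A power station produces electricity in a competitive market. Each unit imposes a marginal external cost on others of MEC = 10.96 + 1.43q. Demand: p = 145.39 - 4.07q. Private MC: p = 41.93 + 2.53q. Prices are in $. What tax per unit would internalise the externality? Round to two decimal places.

Social marginal cost = private MC + MEC = 52.89 + 3.96q.
Set SMC = demand: 52.89 + 3.96q = 145.39 - 4.07q → q* = 11.5193.
The Pigouvian tax equals MEC at q*: 10.96 + 1.43×11.5193 = 27.4326.

tax = $27.43 per unit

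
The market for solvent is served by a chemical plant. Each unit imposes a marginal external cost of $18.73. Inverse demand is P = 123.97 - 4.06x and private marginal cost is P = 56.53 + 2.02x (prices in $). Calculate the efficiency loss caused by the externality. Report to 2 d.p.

Market equilibrium (private): 56.53 + 2.02x = 123.97 - 4.06x → x_m = 11.0921.
Social marginal cost = private MC + MEC = 75.26 + 2.02x.
Set SMC = demand: 75.26 + 2.02x = 123.97 - 4.06x → x* = 8.0115.
Height of the DWL triangle at x_m is SMC(x_m) − demand(x_m) = MEC(x_m) = 18.7300.
DWL = ½ × 3.0806 × 18.7300 = 28.8498.

DWL = $28.85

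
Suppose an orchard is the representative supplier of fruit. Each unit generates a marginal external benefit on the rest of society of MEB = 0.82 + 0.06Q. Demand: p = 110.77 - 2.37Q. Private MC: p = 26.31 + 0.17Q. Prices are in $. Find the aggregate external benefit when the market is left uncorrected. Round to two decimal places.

Market equilibrium (private): 26.31 + 0.17Q = 110.77 - 2.37Q → Q_m = 33.2520.
Total external benefit = ∫₀^{Q_m} (0.82 + 0.06Q) dQ = 0.82×33.2520 + ½×0.06×33.2520² = 60.4375.

$60.44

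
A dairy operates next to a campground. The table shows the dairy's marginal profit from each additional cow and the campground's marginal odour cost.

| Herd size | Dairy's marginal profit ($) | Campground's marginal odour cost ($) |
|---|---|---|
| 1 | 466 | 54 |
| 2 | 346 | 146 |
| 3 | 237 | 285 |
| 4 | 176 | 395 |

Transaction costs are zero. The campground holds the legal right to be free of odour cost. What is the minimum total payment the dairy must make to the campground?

Efficient level: marginal profit ≥ marginal odour cost through level 2, so k* = 2.
With the campground holding the right, the dairy must at least compensate total damage at k*: 54 + 146 = 200.

$200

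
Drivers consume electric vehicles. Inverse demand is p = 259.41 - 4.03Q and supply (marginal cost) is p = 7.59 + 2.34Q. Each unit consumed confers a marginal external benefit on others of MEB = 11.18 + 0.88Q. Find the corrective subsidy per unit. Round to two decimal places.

Social marginal benefit = demand + MEB = 270.59 - 3.15Q.
Set SMB = MC: 270.59 - 3.15Q = 7.59 + 2.34Q → Q* = 47.9053.
The Pigouvian subsidy equals MEB at Q*: 11.18 + 0.88×47.9053 = 53.3367.

subsidy = 53.34 per unit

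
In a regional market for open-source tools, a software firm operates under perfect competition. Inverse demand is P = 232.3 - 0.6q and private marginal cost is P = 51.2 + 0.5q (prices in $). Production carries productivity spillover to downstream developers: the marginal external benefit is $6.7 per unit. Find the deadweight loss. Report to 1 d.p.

DWL = $20.4

Market equilibrium (private): 51.2 + 0.5q = 232.3 - 0.6q → q_m = 164.6364.
Social marginal cost = private MC − MEB = 44.5 + 0.5q.
Set SMC = demand: 44.5 + 0.5q = 232.3 - 0.6q → q* = 170.7273.
The loss is the area between SMC and demand from q* to q_m; with linear curves that's a triangle of height MEB(q_m).
DWL = ½ × 6.0909 × 6.7000 = 20.4045.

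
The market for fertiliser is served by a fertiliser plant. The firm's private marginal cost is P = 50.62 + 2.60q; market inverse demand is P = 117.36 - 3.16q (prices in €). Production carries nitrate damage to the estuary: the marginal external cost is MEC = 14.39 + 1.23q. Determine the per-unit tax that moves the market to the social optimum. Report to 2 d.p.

tax = €23.60 per unit

Social marginal cost = private MC + MEC = 65.01 + 3.83q.
Set SMC = demand: 65.01 + 3.83q = 117.36 - 3.16q → q* = 7.4893.
The Pigouvian tax equals MEC at q*: 14.39 + 1.23×7.4893 = 23.6018.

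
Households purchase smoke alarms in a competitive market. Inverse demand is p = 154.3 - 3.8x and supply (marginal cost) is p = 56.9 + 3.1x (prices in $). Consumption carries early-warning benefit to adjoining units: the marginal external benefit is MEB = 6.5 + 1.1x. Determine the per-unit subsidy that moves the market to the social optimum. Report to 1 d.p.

Social marginal benefit = demand + MEB = 160.8 - 2.7x.
Set SMB = MC: 160.8 - 2.7x = 56.9 + 3.1x → x* = 17.9138.
The Pigouvian subsidy equals MEB at x*: 6.5 + 1.1×17.9138 = 26.2052.

subsidy = $26.2 per unit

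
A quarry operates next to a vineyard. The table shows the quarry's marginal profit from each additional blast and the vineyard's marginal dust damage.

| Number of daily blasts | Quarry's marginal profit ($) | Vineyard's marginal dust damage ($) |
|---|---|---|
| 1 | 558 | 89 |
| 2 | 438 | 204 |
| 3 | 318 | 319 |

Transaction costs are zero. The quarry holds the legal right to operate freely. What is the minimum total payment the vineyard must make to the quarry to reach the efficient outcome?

$318

Left alone the quarry would choose level 3 (marginal profit stays positive).
Efficient level: k* = 2 (marginal profit ≥ marginal dust damage through 2).
The vineyard must at least cover the quarry's forgone profit from cutting 3→2: 318 = 318.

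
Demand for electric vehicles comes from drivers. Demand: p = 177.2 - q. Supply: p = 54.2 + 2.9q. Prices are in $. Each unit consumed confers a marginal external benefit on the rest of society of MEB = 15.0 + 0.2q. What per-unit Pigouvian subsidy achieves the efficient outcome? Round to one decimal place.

subsidy = $22.5 per unit

Social marginal benefit = demand + MEB = 192.2 - 0.8q.
Set SMB = MC: 192.2 - 0.8q = 54.2 + 2.9q → q* = 37.2973.
The Pigouvian subsidy equals MEB at q*: 15.0 + 0.2×37.2973 = 22.4595.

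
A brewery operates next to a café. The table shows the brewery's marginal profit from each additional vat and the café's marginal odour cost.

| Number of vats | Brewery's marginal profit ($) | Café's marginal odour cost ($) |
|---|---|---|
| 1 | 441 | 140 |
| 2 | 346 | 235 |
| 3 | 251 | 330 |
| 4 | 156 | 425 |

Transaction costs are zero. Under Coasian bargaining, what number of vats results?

Bargaining reaches the level where marginal profit last exceeds marginal odour cost.
That holds through level 2 (346 ≥ 235) but not at 3 (251 < 330).

2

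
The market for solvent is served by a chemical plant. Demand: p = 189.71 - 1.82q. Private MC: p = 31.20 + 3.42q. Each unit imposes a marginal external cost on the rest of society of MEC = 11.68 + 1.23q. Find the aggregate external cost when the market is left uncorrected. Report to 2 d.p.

916.08

Market equilibrium (private): 31.20 + 3.42q = 189.71 - 1.82q → q_m = 30.2500.
Total external cost = ∫₀^{q_m} (11.68 + 1.23q) dq = 11.68×30.2500 + ½×1.23×30.2500² = 916.0834.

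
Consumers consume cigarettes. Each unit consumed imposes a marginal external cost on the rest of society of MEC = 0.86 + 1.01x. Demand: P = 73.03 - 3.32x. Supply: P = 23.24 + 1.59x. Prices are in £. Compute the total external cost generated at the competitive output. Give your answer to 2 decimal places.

Market equilibrium (private): 23.24 + 1.59x = 73.03 - 3.32x → x_m = 10.1405.
Total external cost = ∫₀^{x_m} (0.86 + 1.01x) dx = 0.86×10.1405 + ½×1.01×10.1405² = 60.6498.

£60.65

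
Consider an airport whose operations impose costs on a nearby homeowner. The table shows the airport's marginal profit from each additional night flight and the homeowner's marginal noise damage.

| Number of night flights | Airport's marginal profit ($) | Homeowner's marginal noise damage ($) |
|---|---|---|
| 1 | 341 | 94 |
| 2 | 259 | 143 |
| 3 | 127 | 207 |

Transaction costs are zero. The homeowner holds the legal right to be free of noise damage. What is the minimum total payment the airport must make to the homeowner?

Efficient level: marginal profit ≥ marginal noise damage through level 2, so k* = 2.
With the homeowner holding the right, the airport must at least compensate total damage at k*: 94 + 143 = 237.

$237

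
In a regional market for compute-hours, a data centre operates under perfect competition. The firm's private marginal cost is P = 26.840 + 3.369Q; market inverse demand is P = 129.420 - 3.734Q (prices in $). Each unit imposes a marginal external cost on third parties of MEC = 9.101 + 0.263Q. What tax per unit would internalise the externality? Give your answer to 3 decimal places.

Social marginal cost = private MC + MEC = 35.941 + 3.632Q.
Set SMC = demand: 35.941 + 3.632Q = 129.420 - 3.734Q → Q* = 12.6906.
The Pigouvian tax equals MEC at Q*: 9.101 + 0.263×12.6906 = 12.4386.

tax = $12.439 per unit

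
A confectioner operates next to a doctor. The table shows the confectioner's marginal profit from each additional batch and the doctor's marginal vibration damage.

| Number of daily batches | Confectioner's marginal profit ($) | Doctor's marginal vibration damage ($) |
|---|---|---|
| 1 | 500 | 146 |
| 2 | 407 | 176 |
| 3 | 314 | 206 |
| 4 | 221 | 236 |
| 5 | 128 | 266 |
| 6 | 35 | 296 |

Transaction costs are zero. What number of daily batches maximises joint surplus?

3

Bargaining reaches the level where marginal profit last exceeds marginal vibration damage.
That holds through level 3 (314 ≥ 206) but not at 4 (221 < 236).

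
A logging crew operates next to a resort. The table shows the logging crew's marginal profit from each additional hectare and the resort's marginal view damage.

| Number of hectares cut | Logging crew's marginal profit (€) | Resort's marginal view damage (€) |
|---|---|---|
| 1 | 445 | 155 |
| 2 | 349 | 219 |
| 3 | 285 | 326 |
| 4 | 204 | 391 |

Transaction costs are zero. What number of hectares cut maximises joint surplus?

Bargaining reaches the level where marginal profit last exceeds marginal view damage.
That holds through level 2 (349 ≥ 219) but not at 3 (285 < 326).

2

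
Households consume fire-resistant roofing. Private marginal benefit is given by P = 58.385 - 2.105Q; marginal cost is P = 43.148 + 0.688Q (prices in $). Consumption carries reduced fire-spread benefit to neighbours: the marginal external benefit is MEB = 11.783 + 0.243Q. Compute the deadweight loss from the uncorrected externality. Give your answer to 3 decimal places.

DWL = $33.694

Market equilibrium (private): 43.148 + 0.688Q = 58.385 - 2.105Q → Q_m = 5.4554.
Social marginal benefit = demand + MEB = 70.168 - 1.862Q.
Set SMB = MC: 70.168 - 1.862Q = 43.148 + 0.688Q → Q* = 10.5961.
Between Q* and Q_m the wedge SMB − MC runs linearly from 0 to MEB(Q_m), so the loss is a triangle.
DWL = ½ × 5.1407 × 13.1087 = 33.6939.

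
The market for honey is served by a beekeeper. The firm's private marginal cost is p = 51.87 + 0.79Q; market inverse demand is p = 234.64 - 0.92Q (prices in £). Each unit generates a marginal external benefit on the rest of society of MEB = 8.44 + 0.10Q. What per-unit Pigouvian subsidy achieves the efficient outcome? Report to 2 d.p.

Social marginal cost = private MC − MEB = 43.43 + 0.69Q.
Set SMC = demand: 43.43 + 0.69Q = 234.64 - 0.92Q → Q* = 118.7640.
The Pigouvian subsidy equals MEB at Q*: 8.44 + 0.10×118.7640 = 20.3164.

subsidy = £20.32 per unit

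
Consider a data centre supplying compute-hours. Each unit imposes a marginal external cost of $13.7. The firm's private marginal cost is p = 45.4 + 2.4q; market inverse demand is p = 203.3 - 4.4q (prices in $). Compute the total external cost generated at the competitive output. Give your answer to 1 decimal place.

Market equilibrium (private): 45.4 + 2.4q = 203.3 - 4.4q → q_m = 23.2206.
Total external cost = MEC × q_m = 13.7 × 23.2206 = 318.1222.

$318.1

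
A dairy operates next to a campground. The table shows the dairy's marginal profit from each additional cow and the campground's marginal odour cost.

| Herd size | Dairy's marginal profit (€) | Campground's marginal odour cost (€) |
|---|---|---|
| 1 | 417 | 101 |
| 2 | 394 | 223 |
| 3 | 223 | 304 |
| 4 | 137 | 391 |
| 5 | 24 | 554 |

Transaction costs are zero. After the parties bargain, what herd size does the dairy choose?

2

Bargaining reaches the level where marginal profit last exceeds marginal odour cost.
That holds through level 2 (394 ≥ 223) but not at 3 (223 < 304).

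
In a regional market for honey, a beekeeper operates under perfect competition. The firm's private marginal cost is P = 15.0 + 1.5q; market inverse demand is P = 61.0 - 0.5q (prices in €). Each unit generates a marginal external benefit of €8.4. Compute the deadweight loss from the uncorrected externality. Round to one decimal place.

DWL = €17.6

Market equilibrium (private): 15.0 + 1.5q = 61.0 - 0.5q → q_m = 23.0000.
Social marginal cost = private MC − MEB = 6.6 + 1.5q.
Set SMC = demand: 6.6 + 1.5q = 61.0 - 0.5q → q* = 27.2000.
Height of the DWL triangle at q_m is demand(q_m) − SMC(q_m) = MEB(q_m) = 8.4000.
DWL = ½ × 4.2000 × 8.4000 = 17.6400.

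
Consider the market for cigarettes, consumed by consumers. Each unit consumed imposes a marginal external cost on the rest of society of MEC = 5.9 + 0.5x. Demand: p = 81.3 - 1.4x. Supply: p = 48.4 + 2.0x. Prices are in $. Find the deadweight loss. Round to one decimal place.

Market equilibrium (private): 48.4 + 2.0x = 81.3 - 1.4x → x_m = 9.6765.
Social marginal benefit = demand − MEC = 75.4 - 1.9x.
Set SMB = MC: 75.4 - 1.9x = 48.4 + 2.0x → x* = 6.9231.
Between x* and x_m the wedge MC − SMB runs linearly from 0 to MEC(x_m), so the loss is a triangle.
DWL = ½ × 2.7534 × 10.7382 = 14.7833.

DWL = $14.8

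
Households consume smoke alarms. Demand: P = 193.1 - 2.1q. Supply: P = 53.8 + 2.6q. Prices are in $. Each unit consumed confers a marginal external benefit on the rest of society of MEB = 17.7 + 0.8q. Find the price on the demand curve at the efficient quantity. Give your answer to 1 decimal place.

P = $108.6

Social marginal benefit = demand + MEB = 210.8 - 1.3q.
Set SMB = MC: 210.8 - 1.3q = 53.8 + 2.6q → q* = 40.2564.
Consumer price on the demand curve at q*: 193.1 − 2.1×40.2564 = 108.5616.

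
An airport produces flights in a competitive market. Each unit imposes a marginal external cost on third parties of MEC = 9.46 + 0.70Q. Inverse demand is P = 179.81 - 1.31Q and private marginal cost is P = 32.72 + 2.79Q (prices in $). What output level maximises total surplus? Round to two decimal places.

Social marginal cost = private MC + MEC = 42.18 + 3.49Q.
Set SMC = demand: 42.18 + 3.49Q = 179.81 - 1.31Q → Q* = 28.6729.

Q* = 28.67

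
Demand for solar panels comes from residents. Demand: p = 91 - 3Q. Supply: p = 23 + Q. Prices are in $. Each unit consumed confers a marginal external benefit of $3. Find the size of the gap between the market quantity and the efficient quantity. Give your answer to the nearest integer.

Market equilibrium (private): 23 + Q = 91 - 3Q → Q_m = 17.0000.
Social marginal benefit = demand + MEB = 94 - 3Q.
Set SMB = MC: 94 - 3Q = 23 + Q → Q* = 17.7500.
Gap = |17.0000 − 17.7500| = 0.7500.

1 units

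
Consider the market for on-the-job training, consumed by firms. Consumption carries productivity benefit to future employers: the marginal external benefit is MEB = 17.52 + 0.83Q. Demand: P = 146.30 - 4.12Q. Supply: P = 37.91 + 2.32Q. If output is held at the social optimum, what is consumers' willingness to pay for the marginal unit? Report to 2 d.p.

P = 53.83

Social marginal benefit = demand + MEB = 163.82 - 3.29Q.
Set SMB = MC: 163.82 - 3.29Q = 37.91 + 2.32Q → Q* = 22.4439.
Consumer price on the demand curve at Q*: 146.30 − 4.12×22.4439 = 53.8311.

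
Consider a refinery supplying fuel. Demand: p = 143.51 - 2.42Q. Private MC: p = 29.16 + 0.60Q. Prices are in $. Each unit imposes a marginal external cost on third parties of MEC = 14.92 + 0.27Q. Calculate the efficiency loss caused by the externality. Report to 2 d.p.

Market equilibrium (private): 29.16 + 0.60Q = 143.51 - 2.42Q → Q_m = 37.8642.
Social marginal cost = private MC + MEC = 44.08 + 0.87Q.
Set SMC = demand: 44.08 + 0.87Q = 143.51 - 2.42Q → Q* = 30.2219.
Height of the DWL triangle at Q_m is SMC(Q_m) − demand(Q_m) = MEC(Q_m) = 25.1433.
DWL = ½ × 7.6423 × 25.1433 = 96.0763.

DWL = $96.08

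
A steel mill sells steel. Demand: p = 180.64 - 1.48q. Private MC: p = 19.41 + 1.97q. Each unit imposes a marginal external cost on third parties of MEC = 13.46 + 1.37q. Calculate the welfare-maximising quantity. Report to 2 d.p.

q* = 30.66

Social marginal cost = private MC + MEC = 32.87 + 3.34q.
Set SMC = demand: 32.87 + 3.34q = 180.64 - 1.48q → q* = 30.6577.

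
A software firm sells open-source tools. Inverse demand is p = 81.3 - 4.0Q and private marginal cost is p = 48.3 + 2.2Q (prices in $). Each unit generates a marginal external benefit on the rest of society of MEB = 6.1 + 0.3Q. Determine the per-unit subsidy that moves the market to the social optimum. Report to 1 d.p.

subsidy = $8.1 per unit

Social marginal cost = private MC − MEB = 42.2 + 1.9Q.
Set SMC = demand: 42.2 + 1.9Q = 81.3 - 4.0Q → Q* = 6.6271.
The Pigouvian subsidy equals MEB at Q*: 6.1 + 0.3×6.6271 = 8.0881.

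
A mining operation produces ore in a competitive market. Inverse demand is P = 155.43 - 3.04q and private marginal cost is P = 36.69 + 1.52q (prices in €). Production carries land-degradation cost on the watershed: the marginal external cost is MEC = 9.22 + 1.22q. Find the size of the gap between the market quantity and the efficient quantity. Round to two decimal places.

7.09 units

Market equilibrium (private): 36.69 + 1.52q = 155.43 - 3.04q → q_m = 26.0395.
Social marginal cost = private MC + MEC = 45.91 + 2.74q.
Set SMC = demand: 45.91 + 2.74q = 155.43 - 3.04q → q* = 18.9481.
Gap = |26.0395 − 18.9481| = 7.0914.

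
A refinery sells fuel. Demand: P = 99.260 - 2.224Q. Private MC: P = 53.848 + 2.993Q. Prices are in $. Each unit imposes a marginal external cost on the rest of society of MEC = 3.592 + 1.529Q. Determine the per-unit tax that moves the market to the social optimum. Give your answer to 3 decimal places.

tax = $13.071 per unit

Social marginal cost = private MC + MEC = 57.440 + 4.522Q.
Set SMC = demand: 57.440 + 4.522Q = 99.260 - 2.224Q → Q* = 6.1992.
The Pigouvian tax equals MEC at Q*: 3.592 + 1.529×6.1992 = 13.0706.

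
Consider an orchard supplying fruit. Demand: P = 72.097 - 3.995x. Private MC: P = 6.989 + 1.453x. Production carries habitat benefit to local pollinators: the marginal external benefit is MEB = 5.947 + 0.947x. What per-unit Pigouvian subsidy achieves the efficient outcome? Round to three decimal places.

Social marginal cost = private MC − MEB = 1.042 + 0.506x.
Set SMC = demand: 1.042 + 0.506x = 72.097 - 3.995x → x* = 15.7865.
The Pigouvian subsidy equals MEB at x*: 5.947 + 0.947×15.7865 = 20.8968.

subsidy = 20.897 per unit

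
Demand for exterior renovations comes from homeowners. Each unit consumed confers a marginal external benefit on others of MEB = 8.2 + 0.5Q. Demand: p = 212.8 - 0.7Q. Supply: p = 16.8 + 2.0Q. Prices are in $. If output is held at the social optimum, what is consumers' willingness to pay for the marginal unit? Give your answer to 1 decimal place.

P = $147.8

Social marginal benefit = demand + MEB = 221.0 - 0.2Q.
Set SMB = MC: 221.0 - 0.2Q = 16.8 + 2.0Q → Q* = 92.8182.
Consumer price on the demand curve at Q*: 212.8 − 0.7×92.8182 = 147.8273.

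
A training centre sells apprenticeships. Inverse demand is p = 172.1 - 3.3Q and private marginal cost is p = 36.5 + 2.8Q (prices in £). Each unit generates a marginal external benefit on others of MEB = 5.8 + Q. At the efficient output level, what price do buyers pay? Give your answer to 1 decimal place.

Social marginal cost = private MC − MEB = 30.7 + 1.8Q.
Set SMC = demand: 30.7 + 1.8Q = 172.1 - 3.3Q → Q* = 27.7255.
Consumer price on the demand curve at Q*: 172.1 − 3.3×27.7255 = 80.6059.

P = £80.6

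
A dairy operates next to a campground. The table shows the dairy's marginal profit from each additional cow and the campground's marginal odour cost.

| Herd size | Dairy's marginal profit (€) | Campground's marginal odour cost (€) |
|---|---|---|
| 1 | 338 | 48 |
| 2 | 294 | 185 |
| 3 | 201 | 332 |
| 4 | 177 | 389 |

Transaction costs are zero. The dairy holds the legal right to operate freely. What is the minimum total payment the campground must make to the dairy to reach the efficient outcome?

€378

Left alone the dairy would choose level 4 (marginal profit stays positive).
Efficient level: k* = 2 (marginal profit ≥ marginal odour cost through 2).
The campground must at least cover the dairy's forgone profit from cutting 4→2: 201 + 177 = 378.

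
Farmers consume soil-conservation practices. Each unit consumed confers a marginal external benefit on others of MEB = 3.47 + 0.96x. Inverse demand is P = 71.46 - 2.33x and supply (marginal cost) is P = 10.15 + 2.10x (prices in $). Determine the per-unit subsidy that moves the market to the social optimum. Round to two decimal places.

Social marginal benefit = demand + MEB = 74.93 - 1.37x.
Set SMB = MC: 74.93 - 1.37x = 10.15 + 2.10x → x* = 18.6686.
The Pigouvian subsidy equals MEB at x*: 3.47 + 0.96×18.6686 = 21.3919.

subsidy = $21.39 per unit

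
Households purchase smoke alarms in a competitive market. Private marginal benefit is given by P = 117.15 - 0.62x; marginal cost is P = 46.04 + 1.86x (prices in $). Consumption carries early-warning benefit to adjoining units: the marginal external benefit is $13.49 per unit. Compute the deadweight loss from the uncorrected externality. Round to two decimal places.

Market equilibrium (private): 46.04 + 1.86x = 117.15 - 0.62x → x_m = 28.6734.
Social marginal benefit = demand + MEB = 130.64 - 0.62x.
Set SMB = MC: 130.64 - 0.62x = 46.04 + 1.86x → x* = 34.1129.
Between x* and x_m the wedge SMB − MC runs linearly from 0 to MEB(x_m), so the loss is a triangle.
DWL = ½ × 5.4395 × 13.4900 = 36.6894.

DWL = $36.69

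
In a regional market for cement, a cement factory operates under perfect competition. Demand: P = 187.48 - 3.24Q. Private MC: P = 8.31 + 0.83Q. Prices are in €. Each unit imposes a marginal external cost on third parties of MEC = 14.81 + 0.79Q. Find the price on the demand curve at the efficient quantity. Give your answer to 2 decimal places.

Social marginal cost = private MC + MEC = 23.12 + 1.62Q.
Set SMC = demand: 23.12 + 1.62Q = 187.48 - 3.24Q → Q* = 33.8189.
Consumer price on the demand curve at Q*: 187.48 − 3.24×33.8189 = 77.9068.

P = €77.91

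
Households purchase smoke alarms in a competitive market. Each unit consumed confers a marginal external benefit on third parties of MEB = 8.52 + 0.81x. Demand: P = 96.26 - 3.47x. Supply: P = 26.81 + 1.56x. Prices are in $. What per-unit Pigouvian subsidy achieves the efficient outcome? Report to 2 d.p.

Social marginal benefit = demand + MEB = 104.78 - 2.66x.
Set SMB = MC: 104.78 - 2.66x = 26.81 + 1.56x → x* = 18.4763.
The Pigouvian subsidy equals MEB at x*: 8.52 + 0.81×18.4763 = 23.4858.

subsidy = $23.49 per unit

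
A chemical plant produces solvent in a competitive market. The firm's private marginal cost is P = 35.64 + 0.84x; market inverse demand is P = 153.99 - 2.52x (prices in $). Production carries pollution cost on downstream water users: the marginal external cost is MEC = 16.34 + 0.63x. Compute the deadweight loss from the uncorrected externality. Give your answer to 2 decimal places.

Market equilibrium (private): 35.64 + 0.84x = 153.99 - 2.52x → x_m = 35.2232.
Social marginal cost = private MC + MEC = 51.98 + 1.47x.
Set SMC = demand: 51.98 + 1.47x = 153.99 - 2.52x → x* = 25.5664.
Between x* and x_m the wedge SMC − demand runs linearly from 0 to MEC(x_m), so the loss is a triangle.
DWL = ½ × 9.6568 × 38.5306 = 186.0411.

DWL = $186.04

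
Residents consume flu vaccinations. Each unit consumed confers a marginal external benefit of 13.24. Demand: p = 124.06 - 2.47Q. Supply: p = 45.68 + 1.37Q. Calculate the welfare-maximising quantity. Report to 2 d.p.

Social marginal benefit = demand + MEB = 137.30 - 2.47Q.
Set SMB = MC: 137.30 - 2.47Q = 45.68 + 1.37Q → Q* = 23.8594.

Q* = 23.86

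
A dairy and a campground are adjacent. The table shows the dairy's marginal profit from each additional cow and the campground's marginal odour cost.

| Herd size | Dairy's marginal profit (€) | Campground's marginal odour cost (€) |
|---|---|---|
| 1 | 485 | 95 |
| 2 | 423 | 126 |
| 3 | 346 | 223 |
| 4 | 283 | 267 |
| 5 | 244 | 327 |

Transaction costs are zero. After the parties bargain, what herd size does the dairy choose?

4

Bargaining reaches the level where marginal profit last exceeds marginal odour cost.
That holds through level 4 (283 ≥ 267) but not at 5 (244 < 327).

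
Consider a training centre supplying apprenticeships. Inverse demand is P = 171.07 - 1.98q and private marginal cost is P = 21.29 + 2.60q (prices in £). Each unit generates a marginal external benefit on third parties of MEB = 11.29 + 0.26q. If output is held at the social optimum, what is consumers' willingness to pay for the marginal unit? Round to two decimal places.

P = £97.25

Social marginal cost = private MC − MEB = 10.00 + 2.34q.
Set SMC = demand: 10.00 + 2.34q = 171.07 - 1.98q → q* = 37.2847.
Consumer price on the demand curve at q*: 171.07 − 1.98×37.2847 = 97.2463.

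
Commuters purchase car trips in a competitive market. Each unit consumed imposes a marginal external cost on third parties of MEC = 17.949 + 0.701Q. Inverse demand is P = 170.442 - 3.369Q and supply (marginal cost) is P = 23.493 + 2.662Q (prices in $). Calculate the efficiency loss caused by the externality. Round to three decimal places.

DWL = $91.136

Market equilibrium (private): 23.493 + 2.662Q = 170.442 - 3.369Q → Q_m = 24.3656.
Social marginal benefit = demand − MEC = 152.493 - 4.070Q.
Set SMB = MC: 152.493 - 4.070Q = 23.493 + 2.662Q → Q* = 19.1622.
The loss is the area between SMB and MC from Q* to Q_m; with linear curves that's a triangle of height MEC(Q_m).
DWL = ½ × 5.2034 × 35.0293 = 91.1357.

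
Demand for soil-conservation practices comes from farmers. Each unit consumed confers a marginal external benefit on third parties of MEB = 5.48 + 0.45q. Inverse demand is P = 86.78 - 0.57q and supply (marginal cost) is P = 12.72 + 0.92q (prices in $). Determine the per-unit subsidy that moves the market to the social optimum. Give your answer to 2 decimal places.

Social marginal benefit = demand + MEB = 92.26 - 0.12q.
Set SMB = MC: 92.26 - 0.12q = 12.72 + 0.92q → q* = 76.4808.
The Pigouvian subsidy equals MEB at q*: 5.48 + 0.45×76.4808 = 39.8964.

subsidy = $39.90 per unit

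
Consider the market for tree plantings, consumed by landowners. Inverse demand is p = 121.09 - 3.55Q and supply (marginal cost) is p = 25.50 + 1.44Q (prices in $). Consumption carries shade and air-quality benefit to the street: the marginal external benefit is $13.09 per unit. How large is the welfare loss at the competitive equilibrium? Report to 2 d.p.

DWL = $17.17

Market equilibrium (private): 25.50 + 1.44Q = 121.09 - 3.55Q → Q_m = 19.1563.
Social marginal benefit = demand + MEB = 134.18 - 3.55Q.
Set SMB = MC: 134.18 - 3.55Q = 25.50 + 1.44Q → Q* = 21.7796.
The welfare-loss triangle has base |Q_m − Q*| and height MEB(Q_m) (the vertical gap between SMB and MC is zero at Q* and MEB at Q_m).
DWL = ½ × 2.6233 × 13.0900 = 17.1695.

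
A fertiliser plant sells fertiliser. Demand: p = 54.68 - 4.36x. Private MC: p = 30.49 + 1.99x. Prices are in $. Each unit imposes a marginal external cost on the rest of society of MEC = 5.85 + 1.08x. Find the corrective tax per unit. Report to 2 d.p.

Social marginal cost = private MC + MEC = 36.34 + 3.07x.
Set SMC = demand: 36.34 + 3.07x = 54.68 - 4.36x → x* = 2.4684.
The Pigouvian tax equals MEC at x*: 5.85 + 1.08×2.4684 = 8.5159.

tax = $8.52 per unit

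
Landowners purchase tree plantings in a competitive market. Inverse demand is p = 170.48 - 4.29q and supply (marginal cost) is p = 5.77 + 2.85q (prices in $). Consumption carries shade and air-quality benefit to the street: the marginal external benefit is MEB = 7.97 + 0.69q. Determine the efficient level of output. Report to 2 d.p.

q* = 26.77

Social marginal benefit = demand + MEB = 178.45 - 3.60q.
Set SMB = MC: 178.45 - 3.60q = 5.77 + 2.85q → q* = 26.7721.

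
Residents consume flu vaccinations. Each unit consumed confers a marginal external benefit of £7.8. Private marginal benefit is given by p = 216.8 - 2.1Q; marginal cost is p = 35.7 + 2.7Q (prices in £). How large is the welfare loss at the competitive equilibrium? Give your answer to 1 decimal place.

DWL = £6.3

Market equilibrium (private): 35.7 + 2.7Q = 216.8 - 2.1Q → Q_m = 37.7292.
Social marginal benefit = demand + MEB = 224.6 - 2.1Q.
Set SMB = MC: 224.6 - 2.1Q = 35.7 + 2.7Q → Q* = 39.3542.
The loss is the area between SMB and MC from Q* to Q_m; with linear curves that's a triangle of height MEB(Q_m).
DWL = ½ × 1.6250 × 7.8000 = 6.3375.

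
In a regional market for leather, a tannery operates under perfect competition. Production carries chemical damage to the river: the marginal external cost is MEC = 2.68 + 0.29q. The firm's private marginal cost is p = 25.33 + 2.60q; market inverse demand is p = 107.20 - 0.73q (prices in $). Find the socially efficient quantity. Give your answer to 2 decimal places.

Social marginal cost = private MC + MEC = 28.01 + 2.89q.
Set SMC = demand: 28.01 + 2.89q = 107.20 - 0.73q → q* = 21.8757.

q* = 21.88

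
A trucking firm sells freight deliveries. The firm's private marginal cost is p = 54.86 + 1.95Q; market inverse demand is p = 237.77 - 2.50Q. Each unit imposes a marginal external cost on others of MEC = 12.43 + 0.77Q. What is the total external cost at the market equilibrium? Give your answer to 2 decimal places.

1161.37

Market equilibrium (private): 54.86 + 1.95Q = 237.77 - 2.50Q → Q_m = 41.1034.
Total external cost = ∫₀^{Q_m} (12.43 + 0.77Q) dQ = 12.43×41.1034 + ½×0.77×41.1034² = 1161.3687.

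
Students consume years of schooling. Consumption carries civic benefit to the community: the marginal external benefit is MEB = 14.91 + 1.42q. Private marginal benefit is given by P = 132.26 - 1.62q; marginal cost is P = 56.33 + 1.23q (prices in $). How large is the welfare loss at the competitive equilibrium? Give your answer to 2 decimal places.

Market equilibrium (private): 56.33 + 1.23q = 132.26 - 1.62q → q_m = 26.6421.
Social marginal benefit = demand + MEB = 147.17 - 0.20q.
Set SMB = MC: 147.17 - 0.20q = 56.33 + 1.23q → q* = 63.5245.
Height of the DWL triangle at q_m is SMB(q_m) − MC(q_m) = MEB(q_m) = 52.7418.
DWL = ½ × 36.8824 × 52.7418 = 972.6221.

DWL = $972.62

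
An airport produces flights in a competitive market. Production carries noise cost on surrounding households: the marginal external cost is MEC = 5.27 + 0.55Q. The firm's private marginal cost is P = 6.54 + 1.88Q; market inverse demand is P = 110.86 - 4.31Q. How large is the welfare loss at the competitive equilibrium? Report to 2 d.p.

DWL = 15.68

Market equilibrium (private): 6.54 + 1.88Q = 110.86 - 4.31Q → Q_m = 16.8530.
Social marginal cost = private MC + MEC = 11.81 + 2.43Q.
Set SMC = demand: 11.81 + 2.43Q = 110.86 - 4.31Q → Q* = 14.6958.
The welfare-loss triangle has base |Q_m − Q*| and height MEC(Q_m) (the vertical gap between SMC and demand is zero at Q* and MEC at Q_m).
DWL = ½ × 2.1572 × 14.5391 = 15.6819.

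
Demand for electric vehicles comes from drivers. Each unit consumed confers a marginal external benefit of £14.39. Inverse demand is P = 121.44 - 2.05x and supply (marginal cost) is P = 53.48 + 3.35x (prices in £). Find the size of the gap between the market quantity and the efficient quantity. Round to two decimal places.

Market equilibrium (private): 53.48 + 3.35x = 121.44 - 2.05x → x_m = 12.5852.
Social marginal benefit = demand + MEB = 135.83 - 2.05x.
Set SMB = MC: 135.83 - 2.05x = 53.48 + 3.35x → x* = 15.2500.
Gap = |12.5852 − 15.2500| = 2.6648.

2.66 units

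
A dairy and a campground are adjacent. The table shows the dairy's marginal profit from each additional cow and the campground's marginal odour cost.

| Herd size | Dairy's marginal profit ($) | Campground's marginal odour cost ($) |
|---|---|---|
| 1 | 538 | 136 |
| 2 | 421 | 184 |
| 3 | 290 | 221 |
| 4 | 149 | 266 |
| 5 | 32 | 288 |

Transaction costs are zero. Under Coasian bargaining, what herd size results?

Bargaining reaches the level where marginal profit last exceeds marginal odour cost.
That holds through level 3 (290 ≥ 221) but not at 4 (149 < 266).

3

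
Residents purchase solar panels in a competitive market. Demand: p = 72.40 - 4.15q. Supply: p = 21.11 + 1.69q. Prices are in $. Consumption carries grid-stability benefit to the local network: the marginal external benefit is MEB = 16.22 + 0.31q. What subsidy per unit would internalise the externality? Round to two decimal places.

subsidy = $20.00 per unit

Social marginal benefit = demand + MEB = 88.62 - 3.84q.
Set SMB = MC: 88.62 - 3.84q = 21.11 + 1.69q → q* = 12.2080.
The Pigouvian subsidy equals MEB at q*: 16.22 + 0.31×12.2080 = 20.0045.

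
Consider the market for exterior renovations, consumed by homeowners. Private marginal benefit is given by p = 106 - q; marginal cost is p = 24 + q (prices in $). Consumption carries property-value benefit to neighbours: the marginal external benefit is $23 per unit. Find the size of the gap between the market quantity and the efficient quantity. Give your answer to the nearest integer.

12 units

Market equilibrium (private): 24 + q = 106 - q → q_m = 41.0000.
Social marginal benefit = demand + MEB = 129 - q.
Set SMB = MC: 129 - q = 24 + q → q* = 52.5000.
Gap = |41.0000 − 52.5000| = 11.5000.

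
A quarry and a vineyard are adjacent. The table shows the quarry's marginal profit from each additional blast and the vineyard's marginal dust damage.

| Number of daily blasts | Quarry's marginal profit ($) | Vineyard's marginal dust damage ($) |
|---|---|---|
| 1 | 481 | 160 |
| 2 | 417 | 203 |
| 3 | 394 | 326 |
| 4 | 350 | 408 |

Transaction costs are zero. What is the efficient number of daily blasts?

3

Bargaining reaches the level where marginal profit last exceeds marginal dust damage.
That holds through level 3 (394 ≥ 326) but not at 4 (350 < 408).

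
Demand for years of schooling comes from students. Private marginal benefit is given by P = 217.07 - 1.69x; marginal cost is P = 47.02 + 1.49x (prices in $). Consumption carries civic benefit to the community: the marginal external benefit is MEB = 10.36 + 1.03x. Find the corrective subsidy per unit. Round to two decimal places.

subsidy = $96.79 per unit

Social marginal benefit = demand + MEB = 227.43 - 0.66x.
Set SMB = MC: 227.43 - 0.66x = 47.02 + 1.49x → x* = 83.9116.
The Pigouvian subsidy equals MEB at x*: 10.36 + 1.03×83.9116 = 96.7889.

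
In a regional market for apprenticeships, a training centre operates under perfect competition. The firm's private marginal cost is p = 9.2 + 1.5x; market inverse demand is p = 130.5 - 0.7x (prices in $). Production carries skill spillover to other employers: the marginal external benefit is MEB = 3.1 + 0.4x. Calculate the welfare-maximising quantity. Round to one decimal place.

Social marginal cost = private MC − MEB = 6.1 + 1.1x.
Set SMC = demand: 6.1 + 1.1x = 130.5 - 0.7x → x* = 69.1111.

x* = 69.1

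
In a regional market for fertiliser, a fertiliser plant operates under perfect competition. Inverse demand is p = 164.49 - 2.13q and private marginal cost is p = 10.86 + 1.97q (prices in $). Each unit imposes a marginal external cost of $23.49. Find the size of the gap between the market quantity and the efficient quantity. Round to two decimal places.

Market equilibrium (private): 10.86 + 1.97q = 164.49 - 2.13q → q_m = 37.4707.
Social marginal cost = private MC + MEC = 34.35 + 1.97q.
Set SMC = demand: 34.35 + 1.97q = 164.49 - 2.13q → q* = 31.7415.
Gap = |37.4707 − 31.7415| = 5.7292.

5.73 units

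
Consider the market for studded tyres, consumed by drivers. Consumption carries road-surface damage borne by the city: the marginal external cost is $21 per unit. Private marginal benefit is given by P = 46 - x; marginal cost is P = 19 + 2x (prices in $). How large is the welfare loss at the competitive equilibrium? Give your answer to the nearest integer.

Market equilibrium (private): 19 + 2x = 46 - x → x_m = 9.0000.
Social marginal benefit = demand − MEC = 25 - x.
Set SMB = MC: 25 - x = 19 + 2x → x* = 2.0000.
Height of the DWL triangle at x_m is MC(x_m) − SMB(x_m) = MEC(x_m) = 21.0000.
DWL = ½ × 7.0000 × 21.0000 = 73.5000.

DWL = $74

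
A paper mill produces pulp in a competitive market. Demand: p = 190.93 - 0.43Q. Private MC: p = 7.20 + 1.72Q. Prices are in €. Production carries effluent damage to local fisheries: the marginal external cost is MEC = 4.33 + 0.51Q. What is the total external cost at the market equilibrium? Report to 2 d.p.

€2232.21

Market equilibrium (private): 7.20 + 1.72Q = 190.93 - 0.43Q → Q_m = 85.4558.
Total external cost = ∫₀^{Q_m} (4.33 + 0.51Q) dQ = 4.33×85.4558 + ½×0.51×85.4558² = 2232.2105.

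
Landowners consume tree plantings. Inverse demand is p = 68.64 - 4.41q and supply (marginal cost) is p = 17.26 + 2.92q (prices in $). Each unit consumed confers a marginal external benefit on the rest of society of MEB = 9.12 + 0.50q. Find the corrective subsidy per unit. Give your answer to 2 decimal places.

Social marginal benefit = demand + MEB = 77.76 - 3.91q.
Set SMB = MC: 77.76 - 3.91q = 17.26 + 2.92q → q* = 8.8580.
The Pigouvian subsidy equals MEB at q*: 9.12 + 0.50×8.8580 = 13.5490.

subsidy = $13.55 per unit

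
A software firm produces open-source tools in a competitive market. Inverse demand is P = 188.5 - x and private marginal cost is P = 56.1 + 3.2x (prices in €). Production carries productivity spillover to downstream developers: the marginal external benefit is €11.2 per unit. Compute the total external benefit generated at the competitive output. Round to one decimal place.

€353.1

Market equilibrium (private): 56.1 + 3.2x = 188.5 - x → x_m = 31.5238.
Total external benefit = MEB × x_m = 11.2 × 31.5238 = 353.0666.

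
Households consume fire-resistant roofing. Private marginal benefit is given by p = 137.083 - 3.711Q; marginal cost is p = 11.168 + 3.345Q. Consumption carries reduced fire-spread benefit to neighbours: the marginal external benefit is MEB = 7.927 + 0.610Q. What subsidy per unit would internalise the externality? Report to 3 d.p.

Social marginal benefit = demand + MEB = 145.010 - 3.101Q.
Set SMB = MC: 145.010 - 3.101Q = 11.168 + 3.345Q → Q* = 20.7636.
The Pigouvian subsidy equals MEB at Q*: 7.927 + 0.610×20.7636 = 20.5928.

subsidy = 20.593 per unit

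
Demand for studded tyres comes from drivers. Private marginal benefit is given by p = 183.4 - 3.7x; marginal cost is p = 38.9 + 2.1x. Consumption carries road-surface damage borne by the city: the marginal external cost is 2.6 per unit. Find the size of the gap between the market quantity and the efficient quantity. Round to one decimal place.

0.4 units

Market equilibrium (private): 38.9 + 2.1x = 183.4 - 3.7x → x_m = 24.9138.
Social marginal benefit = demand − MEC = 180.8 - 3.7x.
Set SMB = MC: 180.8 - 3.7x = 38.9 + 2.1x → x* = 24.4655.
Gap = |24.9138 − 24.4655| = 0.4483.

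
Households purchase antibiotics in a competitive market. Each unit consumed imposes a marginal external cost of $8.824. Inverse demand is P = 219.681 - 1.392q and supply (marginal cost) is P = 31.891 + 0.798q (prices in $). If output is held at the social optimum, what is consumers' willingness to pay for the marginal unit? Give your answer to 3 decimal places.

P = $105.927

Social marginal benefit = demand − MEC = 210.857 - 1.392q.
Set SMB = MC: 210.857 - 1.392q = 31.891 + 0.798q → q* = 81.7196.
Consumer price on the demand curve at q*: 219.681 − 1.392×81.7196 = 105.9273.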